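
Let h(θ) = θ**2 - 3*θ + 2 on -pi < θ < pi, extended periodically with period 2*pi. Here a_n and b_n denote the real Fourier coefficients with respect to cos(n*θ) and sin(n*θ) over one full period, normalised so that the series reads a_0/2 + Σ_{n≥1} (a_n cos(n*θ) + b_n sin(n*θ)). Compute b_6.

1

b_6 = 1/pi ∫_{-pi}^{pi} h(θ) sin(6*θ) dθ.
Integrating by parts twice (tabular method), an antiderivative of (θ**2 - 3*θ + 2) sin(6*θ) is -θ**2*cos(6*θ)/6 + θ*sin(6*θ)/18 + θ*cos(6*θ)/2 - sin(6*θ)/12 - 35*cos(6*θ)/108; evaluating from -pi to pi: ∫_{-pi}^{pi} (θ**2 - 3*θ + 2) sin(6*θ) dθ = (-pi**2/6 - 35/108 + pi/2) - (-pi**2/6 - pi/2 - 35/108) = pi.
Hence b_6 = (1/pi)·(pi) = 1.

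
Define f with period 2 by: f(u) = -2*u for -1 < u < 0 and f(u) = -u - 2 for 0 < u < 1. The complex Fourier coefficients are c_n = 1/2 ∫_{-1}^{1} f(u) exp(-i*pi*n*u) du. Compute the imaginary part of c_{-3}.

Since f is real-valued, Im(c_{-3}) = -1/2 ∫_{-1}^{1} f(u) sin(-3*pi*u) du = b_{3}/2.
Split the integral at the breakpoints.
Integrating by parts (boundary term plus one more integral), an antiderivative of (-2*u) sin(-3*pi*u) is -2*u*cos(3*pi*u)/(3*pi) + 2*sin(3*pi*u)/(9*pi**2); evaluating from -1 to 0: ∫_{-1}^{0} (-2*u) sin(-3*pi*u) du = (0) - (-2/(3*pi)) = 2/(3*pi).
Integrating by parts (boundary term plus one more integral), an antiderivative of (-u - 2) sin(-3*pi*u) is -u*cos(3*pi*u)/(3*pi) + sin(3*pi*u)/(9*pi**2) - 2*cos(3*pi*u)/(3*pi); evaluating from 0 to 1: ∫_{0}^{1} (-u - 2) sin(-3*pi*u) du = (1/pi) - (-2/(3*pi)) = 5/(3*pi).
So ∫_{-1}^{1} f(u) sin(-3*pi*u) du = 7/(3*pi).
Hence Im(c_{-3}) = (-1/2)·(7/(3*pi)) = -7/(6*pi).

-7/(6*pi)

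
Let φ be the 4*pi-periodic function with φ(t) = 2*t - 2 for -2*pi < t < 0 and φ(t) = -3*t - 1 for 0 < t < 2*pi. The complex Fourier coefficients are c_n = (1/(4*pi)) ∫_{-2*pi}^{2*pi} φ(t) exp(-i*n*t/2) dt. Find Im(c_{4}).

Since φ is real-valued, Im(c_{4}) = -(1/(4*pi)) ∫_{-2*pi}^{2*pi} φ(t) sin(2*t) dt = -b_{4}/2.
Split the integral at the breakpoints.
Integrating by parts (boundary term plus one more integral), an antiderivative of (2*t - 2) sin(2*t) is -t*cos(2*t) + sin(2*t)/2 + cos(2*t); evaluating from -2*pi to 0: ∫_{-2*pi}^{0} (2*t - 2) sin(2*t) dt = (1) - (1 + 2*pi) = -2*pi.
Integrating by parts (boundary term plus one more integral), an antiderivative of (-3*t - 1) sin(2*t) is 3*t*cos(2*t)/2 - 3*sin(2*t)/4 + cos(2*t)/2; evaluating from 0 to 2*pi: ∫_{0}^{2*pi} (-3*t - 1) sin(2*t) dt = (1/2 + 3*pi) - (1/2) = 3*pi.
So ∫_{-2*pi}^{2*pi} φ(t) sin(2*t) dt = pi.
Hence Im(c_{4}) = (-1/(4*pi))·(pi) = -1/4.

-1/4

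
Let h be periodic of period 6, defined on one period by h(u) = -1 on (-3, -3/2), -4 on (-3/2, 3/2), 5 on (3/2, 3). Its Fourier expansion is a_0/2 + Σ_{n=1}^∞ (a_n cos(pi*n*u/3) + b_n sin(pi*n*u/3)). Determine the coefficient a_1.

-12/pi

a_1 = 1/3 ∫_{-3}^{3} h(u) cos(pi*u/3) du.
Split the integral at the breakpoints.
Directly, an antiderivative of (-1) cos(pi*u/3) is -3*sin(pi*u/3)/pi; evaluating from -3 to -3/2: ∫_{-3}^{-3/2} (-1) cos(pi*u/3) du = (3/pi) - (0) = 3/pi.
Directly, an antiderivative of (-4) cos(pi*u/3) is -12*sin(pi*u/3)/pi; evaluating from -3/2 to 3/2: ∫_{-3/2}^{3/2} (-4) cos(pi*u/3) du = (-12/pi) - (12/pi) = -24/pi.
Directly, an antiderivative of (5) cos(pi*u/3) is 15*sin(pi*u/3)/pi; evaluating from 3/2 to 3: ∫_{3/2}^{3} (5) cos(pi*u/3) du = (0) - (15/pi) = -15/pi.
Summing the pieces and multiplying by (1/3) gives a_1 = -12/pi.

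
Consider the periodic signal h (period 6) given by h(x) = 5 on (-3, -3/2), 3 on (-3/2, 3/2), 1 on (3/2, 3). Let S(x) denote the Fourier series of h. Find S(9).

3

x = 9 differs from x = 3 by 1 full period(s), and the series is 6-periodic.
At x = 3 the one-sided limits are h(3^-) = 1 and h(3^+) = 5.
By Dirichlet's theorem the series converges to their average, [(1) + (5)]/2 = 3.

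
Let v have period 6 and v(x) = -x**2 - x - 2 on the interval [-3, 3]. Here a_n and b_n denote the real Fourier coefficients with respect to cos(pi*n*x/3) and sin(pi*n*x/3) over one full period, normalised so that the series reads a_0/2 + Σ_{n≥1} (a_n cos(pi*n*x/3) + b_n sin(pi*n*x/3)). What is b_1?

b_1 = 1/3 ∫_{-3}^{3} v(x) sin(pi*x/3) dx.
Integrating by parts twice (tabular method), an antiderivative of (-x**2 - x - 2) sin(pi*x/3) is 3*x**2*cos(pi*x/3)/pi - 18*x*sin(pi*x/3)/pi**2 + 3*x*cos(pi*x/3)/pi - 9*sin(pi*x/3)/pi**2 - 54*cos(pi*x/3)/pi**3 + 6*cos(pi*x/3)/pi; evaluating from -3 to 3: ∫_{-3}^{3} (-x**2 - x - 2) sin(pi*x/3) dx = (-42/pi + 54/pi**3) - (-24/pi + 54/pi**3) = -18/pi.
Hence b_1 = (1/3)·(-18/pi) = -6/pi.

-6/pi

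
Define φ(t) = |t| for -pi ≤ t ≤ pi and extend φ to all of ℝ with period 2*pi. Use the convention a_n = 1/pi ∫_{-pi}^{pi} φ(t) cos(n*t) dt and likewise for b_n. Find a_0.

a_0 = 1/pi ∫_{-pi}^{pi} φ(t) dt = 1/pi · (pi**2) = pi.

pi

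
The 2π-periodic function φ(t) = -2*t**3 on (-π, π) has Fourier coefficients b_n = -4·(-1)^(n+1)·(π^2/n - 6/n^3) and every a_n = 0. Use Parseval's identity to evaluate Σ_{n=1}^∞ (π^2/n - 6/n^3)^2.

pi**6/14

Parseval: Σ b_n^2 = (1/π) ∫_{-π}^{π} φ(t)^2 dt = 8*pi**6/7.
b_n^2 = 16·(π^2/n - 6/n^3)^2, so the sum equals (8*pi**6/7)/16 = pi**6/14.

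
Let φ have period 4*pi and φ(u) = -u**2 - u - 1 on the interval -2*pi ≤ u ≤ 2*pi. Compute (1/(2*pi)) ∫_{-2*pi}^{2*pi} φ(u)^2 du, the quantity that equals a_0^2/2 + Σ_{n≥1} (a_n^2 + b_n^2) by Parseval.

2 + 8*pi**2 + 32*pi**4/5

(1/(2*pi)) ∫_{-2*pi}^{2*pi} φ(u)^2 du = (1/(2*pi)) · (4*pi + 16*pi**3 + 64*pi**5/5) = 2 + 8*pi**2 + 32*pi**4/5.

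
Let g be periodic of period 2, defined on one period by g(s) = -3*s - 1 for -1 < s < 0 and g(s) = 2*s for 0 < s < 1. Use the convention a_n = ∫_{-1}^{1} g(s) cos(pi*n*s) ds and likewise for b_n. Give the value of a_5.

a_5 = ∫_{-1}^{1} g(s) cos(5*pi*s) ds.
Split the integral at the breakpoints.
Integrating by parts (boundary term plus one more integral), an antiderivative of (-3*s - 1) cos(5*pi*s) is -3*s*sin(5*pi*s)/(5*pi) - sin(5*pi*s)/(5*pi) - 3*cos(5*pi*s)/(25*pi**2); evaluating from -1 to 0: ∫_{-1}^{0} (-3*s - 1) cos(5*pi*s) ds = (-3/(25*pi**2)) - (3/(25*pi**2)) = -6/(25*pi**2).
Integrating by parts (boundary term plus one more integral), an antiderivative of (2*s) cos(5*pi*s) is 2*s*sin(5*pi*s)/(5*pi) + 2*cos(5*pi*s)/(25*pi**2); evaluating from 0 to 1: ∫_{0}^{1} (2*s) cos(5*pi*s) ds = (-2/(25*pi**2)) - (2/(25*pi**2)) = -4/(25*pi**2).
Summing the pieces gives a_5 = -2/(5*pi**2).

-2/(5*pi**2)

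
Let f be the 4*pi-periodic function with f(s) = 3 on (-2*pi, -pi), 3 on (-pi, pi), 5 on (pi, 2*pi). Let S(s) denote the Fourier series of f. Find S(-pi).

3

f is continuous at s = -pi with value 3, so the series converges to 3 there.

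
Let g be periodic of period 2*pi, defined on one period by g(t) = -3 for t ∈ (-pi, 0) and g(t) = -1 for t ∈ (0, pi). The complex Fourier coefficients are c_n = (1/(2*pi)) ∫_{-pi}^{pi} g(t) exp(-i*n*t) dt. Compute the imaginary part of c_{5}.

-2/(5*pi)

Since g is real-valued, Im(c_{5}) = -(1/(2*pi)) ∫_{-pi}^{pi} g(t) sin(5*t) dt = -b_{5}/2.
Split the integral at the breakpoints.
Directly, an antiderivative of (-3) sin(5*t) is 3*cos(5*t)/5; evaluating from -pi to 0: ∫_{-pi}^{0} (-3) sin(5*t) dt = (3/5) - (-3/5) = 6/5.
Directly, an antiderivative of (-1) sin(5*t) is cos(5*t)/5; evaluating from 0 to pi: ∫_{0}^{pi} (-1) sin(5*t) dt = (-1/5) - (1/5) = -2/5.
So ∫_{-pi}^{pi} g(t) sin(5*t) dt = 4/5.
Hence Im(c_{5}) = (-1/(2*pi))·(4/5) = -2/(5*pi).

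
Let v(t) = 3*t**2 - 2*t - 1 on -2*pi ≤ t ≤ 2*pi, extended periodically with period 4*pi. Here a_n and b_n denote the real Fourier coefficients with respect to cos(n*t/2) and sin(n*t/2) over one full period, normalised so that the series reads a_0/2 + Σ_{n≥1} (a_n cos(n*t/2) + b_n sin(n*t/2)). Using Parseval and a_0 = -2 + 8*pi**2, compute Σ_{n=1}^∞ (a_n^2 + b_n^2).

32*pi**2*(5 + 12*pi**2)/15

Parseval: a_0^2/2 + Σ_{n≥1} (a_n^2+b_n^2) = (1/(2*pi)) ∫_{-2*pi}^{2*pi} v(t)^2 dt = -16*pi**2/3 + 2 + 288*pi**4/5.
Subtract a_0^2/2 = 2*(1 - 4*pi**2)**2: Σ (a_n^2+b_n^2) = 32*pi**2*(5 + 12*pi**2)/15.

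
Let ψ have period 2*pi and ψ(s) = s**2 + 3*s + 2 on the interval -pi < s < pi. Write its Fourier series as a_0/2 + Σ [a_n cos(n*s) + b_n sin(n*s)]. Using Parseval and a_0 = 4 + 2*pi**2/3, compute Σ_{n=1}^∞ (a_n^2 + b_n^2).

Parseval: a_0^2/2 + Σ_{n≥1} (a_n^2+b_n^2) = 1/pi ∫_{-pi}^{pi} ψ(s)^2 ds = 8 + 2*pi**4/5 + 26*pi**2/3.
Subtract a_0^2/2 = 2*(6 + pi**2)**2/9: Σ (a_n^2+b_n^2) = pi**2*(8*pi**2/45 + 6).

pi**2*(8*pi**2/45 + 6)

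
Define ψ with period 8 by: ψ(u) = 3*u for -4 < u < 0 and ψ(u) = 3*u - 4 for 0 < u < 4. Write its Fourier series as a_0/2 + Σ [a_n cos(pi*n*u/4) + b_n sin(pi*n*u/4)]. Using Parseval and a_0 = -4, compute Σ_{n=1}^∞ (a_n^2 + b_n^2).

Parseval: a_0^2/2 + Σ_{n≥1} (a_n^2+b_n^2) = 1/4 ∫_{-4}^{4} ψ(u)^2 du = 64.
Subtract a_0^2/2 = 8: Σ (a_n^2+b_n^2) = 56.

56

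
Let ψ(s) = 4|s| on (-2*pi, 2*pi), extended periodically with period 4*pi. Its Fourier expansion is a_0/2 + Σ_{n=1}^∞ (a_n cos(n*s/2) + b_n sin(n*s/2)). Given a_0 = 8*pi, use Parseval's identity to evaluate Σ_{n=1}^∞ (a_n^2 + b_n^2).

32*pi**2/3

Parseval: a_0^2/2 + Σ_{n≥1} (a_n^2+b_n^2) = (1/(2*pi)) ∫_{-2*pi}^{2*pi} ψ(s)^2 ds = 128*pi**2/3.
Subtract a_0^2/2 = 32*pi**2: Σ (a_n^2+b_n^2) = 32*pi**2/3.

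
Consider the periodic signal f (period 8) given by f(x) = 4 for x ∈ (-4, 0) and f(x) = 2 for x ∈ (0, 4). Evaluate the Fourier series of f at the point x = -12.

x = -12 differs from x = 4 by -2 full period(s), and the series is 8-periodic.
At x = 4 the one-sided limits are f(4^-) = 2 and f(4^+) = 4.
By Dirichlet's theorem the series converges to their average, [(2) + (4)]/2 = 3.

3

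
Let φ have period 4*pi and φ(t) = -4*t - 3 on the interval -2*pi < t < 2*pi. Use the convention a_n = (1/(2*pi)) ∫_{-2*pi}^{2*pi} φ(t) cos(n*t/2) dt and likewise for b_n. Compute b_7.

-16/7

b_7 = (1/(2*pi)) ∫_{-2*pi}^{2*pi} φ(t) sin(7*t/2) dt.
Integrating by parts (boundary term plus one more integral), an antiderivative of (-4*t - 3) sin(7*t/2) is 8*t*cos(7*t/2)/7 - 16*sin(7*t/2)/49 + 6*cos(7*t/2)/7; evaluating from -2*pi to 2*pi: ∫_{-2*pi}^{2*pi} (-4*t - 3) sin(7*t/2) dt = (-16*pi/7 - 6/7) - (-6/7 + 16*pi/7) = -32*pi/7.
Hence b_7 = (1/(2*pi))·(-32*pi/7) = -16/7.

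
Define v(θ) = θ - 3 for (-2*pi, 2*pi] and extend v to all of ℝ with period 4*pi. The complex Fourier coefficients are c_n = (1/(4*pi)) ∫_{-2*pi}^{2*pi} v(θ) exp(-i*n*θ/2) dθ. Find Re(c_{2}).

Since v is real-valued, Re(c_{2}) = (1/(4*pi)) ∫_{-2*pi}^{2*pi} v(θ) cos(θ) dθ = a_{2}/2.
Integrating by parts (boundary term plus one more integral), an antiderivative of (θ - 3) cos(θ) is θ*sin(θ) - 3*sin(θ) + cos(θ); evaluating from -2*pi to 2*pi: ∫_{-2*pi}^{2*pi} (θ - 3) cos(θ) dθ = (1) - (1) = 0.
Hence Re(c_{2}) = (1/(4*pi))·(0) = 0.

0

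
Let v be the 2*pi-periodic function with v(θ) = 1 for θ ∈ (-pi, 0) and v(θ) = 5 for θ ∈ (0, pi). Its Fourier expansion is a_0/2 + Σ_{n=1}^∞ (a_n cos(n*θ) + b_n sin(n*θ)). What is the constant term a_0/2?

3

a_0 = 1/pi ∫_{-pi}^{pi} v(θ) dθ = 1/pi · (6*pi) = 6.
So the constant term a_0/2 = 3.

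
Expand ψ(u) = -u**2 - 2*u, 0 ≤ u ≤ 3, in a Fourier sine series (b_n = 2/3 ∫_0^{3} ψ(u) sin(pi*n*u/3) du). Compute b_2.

15/pi

b_2 = 2/3 ∫_0^{3} (-u**2 - 2*u) sin(2*pi*u/3) du.
Integrating by parts twice (tabular method), an antiderivative of (-u**2 - 2*u) sin(2*pi*u/3) is 3*u**2*cos(2*pi*u/3)/(2*pi) - 9*u*sin(2*pi*u/3)/(2*pi**2) + 3*u*cos(2*pi*u/3)/pi - 9*sin(2*pi*u/3)/(2*pi**2) - 27*cos(2*pi*u/3)/(4*pi**3); evaluating from 0 to 3: ∫_{0}^{3} (-u**2 - 2*u) sin(2*pi*u/3) du = (9*(-3 + 10*pi**2)/(4*pi**3)) - (-27/(4*pi**3)) = 45/(2*pi).
Hence b_2 = (2/3)·(45/(2*pi)) = 15/pi.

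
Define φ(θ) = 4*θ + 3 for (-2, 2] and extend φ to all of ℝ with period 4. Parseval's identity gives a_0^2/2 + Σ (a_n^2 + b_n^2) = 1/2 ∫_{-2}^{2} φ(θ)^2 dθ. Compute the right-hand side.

1/2 ∫_{-2}^{2} φ(θ)^2 dθ = 1/2 · (364/3) = 182/3.

182/3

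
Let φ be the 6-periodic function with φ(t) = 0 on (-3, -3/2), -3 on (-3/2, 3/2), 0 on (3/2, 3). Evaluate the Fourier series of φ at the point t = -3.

0

t = -3 differs from t = 3 by -1 full period(s), and the series is 6-periodic.
φ is continuous at t = 3 with value 0, so the series converges to 0 there.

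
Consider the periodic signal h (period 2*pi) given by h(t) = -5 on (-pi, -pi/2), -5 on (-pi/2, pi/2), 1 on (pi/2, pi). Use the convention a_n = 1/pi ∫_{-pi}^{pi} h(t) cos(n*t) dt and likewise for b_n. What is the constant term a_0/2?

a_0 = 1/pi ∫_{-pi}^{pi} h(t) dt = 1/pi · (-7*pi) = -7.
So the constant term a_0/2 = -7/2.

-7/2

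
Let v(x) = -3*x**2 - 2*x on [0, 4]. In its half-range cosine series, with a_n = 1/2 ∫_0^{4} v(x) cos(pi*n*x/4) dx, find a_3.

a_3 = 1/2 ∫_0^{4} (-3*x**2 - 2*x) cos(3*pi*x/4) dx.
Integrating by parts twice (tabular method), an antiderivative of (-3*x**2 - 2*x) cos(3*pi*x/4) is -4*x**2*sin(3*pi*x/4)/pi - 8*x*sin(3*pi*x/4)/(3*pi) - 32*x*cos(3*pi*x/4)/(3*pi**2) + 128*sin(3*pi*x/4)/(9*pi**3) - 32*cos(3*pi*x/4)/(9*pi**2); evaluating from 0 to 4: ∫_{0}^{4} (-3*x**2 - 2*x) cos(3*pi*x/4) dx = (416/(9*pi**2)) - (-32/(9*pi**2)) = 448/(9*pi**2).
Hence a_3 = (1/2)·(448/(9*pi**2)) = 224/(9*pi**2).

224/(9*pi**2)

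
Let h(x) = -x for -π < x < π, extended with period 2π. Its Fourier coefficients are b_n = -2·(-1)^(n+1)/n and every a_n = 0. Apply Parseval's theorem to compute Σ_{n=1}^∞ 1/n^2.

Parseval: Σ b_n^2 = (1/π) ∫_{-π}^{π} h(x)^2 dx = 2*pi**2/3.
Σ b_n^2 = Σ 4/n^2, so Σ 1/n^2 = (2*pi**2/3)/4 = pi**2/6.

pi**2/6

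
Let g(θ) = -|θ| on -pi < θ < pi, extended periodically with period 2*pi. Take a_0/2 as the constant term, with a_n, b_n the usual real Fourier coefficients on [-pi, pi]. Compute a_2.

a_2 = 1/pi ∫_{-pi}^{pi} g(θ) cos(2*θ) dθ.
g is even and cos(2*θ) is even, so the integrand is even and a_2 = 2/pi ∫_0^{pi} g(θ) cos(2*θ) dθ.
Integrating by parts (boundary term plus one more integral), an antiderivative of (-θ) cos(2*θ) is -θ*sin(2*θ)/2 - cos(2*θ)/4; evaluating from 0 to pi: ∫_{0}^{pi} (-θ) cos(2*θ) dθ = (-1/4) - (-1/4) = 0.
Hence a_2 = (2/pi)·(0) = 0.

0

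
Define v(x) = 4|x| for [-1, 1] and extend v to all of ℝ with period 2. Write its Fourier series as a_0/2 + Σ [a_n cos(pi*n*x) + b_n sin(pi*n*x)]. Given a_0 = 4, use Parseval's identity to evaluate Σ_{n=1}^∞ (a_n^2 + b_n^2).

8/3

Parseval: a_0^2/2 + Σ_{n≥1} (a_n^2+b_n^2) = ∫_{-1}^{1} v(x)^2 dx = 32/3.
Subtract a_0^2/2 = 8: Σ (a_n^2+b_n^2) = 8/3.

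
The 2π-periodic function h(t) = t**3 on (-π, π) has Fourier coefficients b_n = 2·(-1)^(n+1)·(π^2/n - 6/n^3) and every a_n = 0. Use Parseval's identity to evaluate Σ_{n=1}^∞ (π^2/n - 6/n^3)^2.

Parseval: Σ b_n^2 = (1/π) ∫_{-π}^{π} h(t)^2 dt = 2*pi**6/7.
b_n^2 = 4·(π^2/n - 6/n^3)^2, so the sum equals (2*pi**6/7)/4 = pi**6/14.

pi**6/14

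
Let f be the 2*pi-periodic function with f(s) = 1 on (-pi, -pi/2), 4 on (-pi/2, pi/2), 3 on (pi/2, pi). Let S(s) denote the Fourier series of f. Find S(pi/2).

At s = pi/2 the one-sided limits are f(pi/2^-) = 4 and f(pi/2^+) = 3.
By Dirichlet's theorem the series converges to their average, [(4) + (3)]/2 = 7/2.

7/2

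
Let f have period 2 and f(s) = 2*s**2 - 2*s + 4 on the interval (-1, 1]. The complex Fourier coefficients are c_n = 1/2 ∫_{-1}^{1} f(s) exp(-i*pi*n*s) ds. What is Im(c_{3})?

Since f is real-valued, Im(c_{3}) = -1/2 ∫_{-1}^{1} f(s) sin(3*pi*s) ds = -b_{3}/2.
Integrating by parts twice (tabular method), an antiderivative of (2*s**2 - 2*s + 4) sin(3*pi*s) is -2*s**2*cos(3*pi*s)/(3*pi) + 4*s*sin(3*pi*s)/(9*pi**2) + 2*s*cos(3*pi*s)/(3*pi) - 2*sin(3*pi*s)/(9*pi**2) - 4*cos(3*pi*s)/(3*pi) + 4*cos(3*pi*s)/(27*pi**3); evaluating from -1 to 1: ∫_{-1}^{1} (2*s**2 - 2*s + 4) sin(3*pi*s) ds = (4*(-1 + 9*pi**2)/(27*pi**3)) - (4*(-1 + 18*pi**2)/(27*pi**3)) = -4/(3*pi).
Hence Im(c_{3}) = (-1/2)·(-4/(3*pi)) = 2/(3*pi).

2/(3*pi)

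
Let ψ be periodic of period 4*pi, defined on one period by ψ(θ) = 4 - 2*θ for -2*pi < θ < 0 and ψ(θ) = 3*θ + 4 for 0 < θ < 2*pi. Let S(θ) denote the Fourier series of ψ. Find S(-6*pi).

4 + 5*pi

θ = -6*pi differs from θ = -2*pi by -1 full period(s), and the series is 4*pi-periodic.
At θ = -2*pi the one-sided limits are ψ(-2*pi^-) = 4 + 6*pi and ψ(-2*pi^+) = 4 + 4*pi.
By Dirichlet's theorem the series converges to their average, [(4 + 6*pi) + (4 + 4*pi)]/2 = 4 + 5*pi.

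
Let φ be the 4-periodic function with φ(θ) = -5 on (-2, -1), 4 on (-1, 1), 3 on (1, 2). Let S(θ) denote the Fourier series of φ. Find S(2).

θ = 2 differs from θ = -2 by 1 full period(s), and the series is 4-periodic.
At θ = -2 the one-sided limits are φ(-2^-) = 3 and φ(-2^+) = -5.
By Dirichlet's theorem the series converges to their average, [(3) + (-5)]/2 = -1.

-1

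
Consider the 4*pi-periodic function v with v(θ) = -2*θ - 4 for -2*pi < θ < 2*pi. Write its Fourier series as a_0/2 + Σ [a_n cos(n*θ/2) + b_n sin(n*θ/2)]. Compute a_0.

-8

a_0 = (1/(2*pi)) ∫_{-2*pi}^{2*pi} v(θ) dθ = (1/(2*pi)) · (-16*pi) = -8.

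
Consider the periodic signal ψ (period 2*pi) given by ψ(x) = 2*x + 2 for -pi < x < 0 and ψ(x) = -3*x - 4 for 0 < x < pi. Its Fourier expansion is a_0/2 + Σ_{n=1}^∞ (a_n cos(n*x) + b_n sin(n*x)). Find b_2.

1/2

b_2 = 1/pi ∫_{-pi}^{pi} ψ(x) sin(2*x) dx.
Split the integral at the breakpoints.
Integrating by parts (boundary term plus one more integral), an antiderivative of (2*x + 2) sin(2*x) is -x*cos(2*x) + sin(2*x)/2 - cos(2*x); evaluating from -pi to 0: ∫_{-pi}^{0} (2*x + 2) sin(2*x) dx = (-1) - (-1 + pi) = -pi.
Integrating by parts (boundary term plus one more integral), an antiderivative of (-3*x - 4) sin(2*x) is 3*x*cos(2*x)/2 - 3*sin(2*x)/4 + 2*cos(2*x); evaluating from 0 to pi: ∫_{0}^{pi} (-3*x - 4) sin(2*x) dx = (2 + 3*pi/2) - (2) = 3*pi/2.
Summing the pieces and multiplying by (1/pi) gives b_2 = 1/2.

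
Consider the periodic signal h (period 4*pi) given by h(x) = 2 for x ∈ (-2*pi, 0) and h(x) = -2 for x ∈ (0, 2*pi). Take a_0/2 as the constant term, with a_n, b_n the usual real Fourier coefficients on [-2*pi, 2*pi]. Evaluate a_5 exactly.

a_5 = (1/(2*pi)) ∫_{-2*pi}^{2*pi} h(x) cos(5*x/2) dx.
h is odd and cos(5*x/2) is even, so the integrand is odd over a symmetric interval and the integral vanishes.

0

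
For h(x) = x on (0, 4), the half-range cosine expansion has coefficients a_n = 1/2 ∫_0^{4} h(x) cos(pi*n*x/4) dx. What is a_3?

a_3 = 1/2 ∫_0^{4} (x) cos(3*pi*x/4) dx.
Integrating by parts (boundary term plus one more integral), an antiderivative of (x) cos(3*pi*x/4) is 4*x*sin(3*pi*x/4)/(3*pi) + 16*cos(3*pi*x/4)/(9*pi**2); evaluating from 0 to 4: ∫_{0}^{4} (x) cos(3*pi*x/4) dx = (-16/(9*pi**2)) - (16/(9*pi**2)) = -32/(9*pi**2).
Hence a_3 = (1/2)·(-32/(9*pi**2)) = -16/(9*pi**2).

-16/(9*pi**2)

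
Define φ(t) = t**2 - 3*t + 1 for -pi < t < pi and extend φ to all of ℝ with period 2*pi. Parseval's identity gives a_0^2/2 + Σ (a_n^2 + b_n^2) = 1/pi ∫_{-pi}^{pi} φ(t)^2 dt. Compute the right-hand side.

1/pi ∫_{-pi}^{pi} φ(t)^2 dt = 1/pi · (2*pi*(15 + 3*pi**4 + 55*pi**2)/15) = 2 + 2*pi**4/5 + 22*pi**2/3.

2 + 2*pi**4/5 + 22*pi**2/3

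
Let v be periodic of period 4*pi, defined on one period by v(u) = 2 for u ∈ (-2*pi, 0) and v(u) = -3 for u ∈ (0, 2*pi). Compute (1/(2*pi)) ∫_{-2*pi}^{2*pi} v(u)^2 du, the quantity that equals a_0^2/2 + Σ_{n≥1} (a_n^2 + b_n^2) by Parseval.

13

(1/(2*pi)) ∫_{-2*pi}^{2*pi} v(u)^2 du = (1/(2*pi)) · (26*pi) = 13.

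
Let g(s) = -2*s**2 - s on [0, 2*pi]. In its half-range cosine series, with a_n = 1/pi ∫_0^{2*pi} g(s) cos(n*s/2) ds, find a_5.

8*(1 + 4*pi)/(25*pi)

a_5 = 1/pi ∫_0^{2*pi} (-2*s**2 - s) cos(5*s/2) ds.
Integrating by parts twice (tabular method), an antiderivative of (-2*s**2 - s) cos(5*s/2) is -4*s**2*sin(5*s/2)/5 - 2*s*sin(5*s/2)/5 - 16*s*cos(5*s/2)/25 + 32*sin(5*s/2)/125 - 4*cos(5*s/2)/25; evaluating from 0 to 2*pi: ∫_{0}^{2*pi} (-2*s**2 - s) cos(5*s/2) ds = (4/25 + 32*pi/25) - (-4/25) = 8/25 + 32*pi/25.
Hence a_5 = (1/pi)·(8/25 + 32*pi/25) = 8*(1 + 4*pi)/(25*pi).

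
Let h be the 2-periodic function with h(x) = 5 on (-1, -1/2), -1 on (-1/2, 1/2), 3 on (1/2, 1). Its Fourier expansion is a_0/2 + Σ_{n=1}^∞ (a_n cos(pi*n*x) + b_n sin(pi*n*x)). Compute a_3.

10/(3*pi)

a_3 = ∫_{-1}^{1} h(x) cos(3*pi*x) dx.
Split the integral at the breakpoints.
Directly, an antiderivative of (5) cos(3*pi*x) is 5*sin(3*pi*x)/(3*pi); evaluating from -1 to -1/2: ∫_{-1}^{-1/2} (5) cos(3*pi*x) dx = (5/(3*pi)) - (0) = 5/(3*pi).
Directly, an antiderivative of (-1) cos(3*pi*x) is -sin(3*pi*x)/(3*pi); evaluating from -1/2 to 1/2: ∫_{-1/2}^{1/2} (-1) cos(3*pi*x) dx = (1/(3*pi)) - (-1/(3*pi)) = 2/(3*pi).
Directly, an antiderivative of (3) cos(3*pi*x) is sin(3*pi*x)/pi; evaluating from 1/2 to 1: ∫_{1/2}^{1} (3) cos(3*pi*x) dx = (0) - (-1/pi) = 1/pi.
Summing the pieces gives a_3 = 10/(3*pi).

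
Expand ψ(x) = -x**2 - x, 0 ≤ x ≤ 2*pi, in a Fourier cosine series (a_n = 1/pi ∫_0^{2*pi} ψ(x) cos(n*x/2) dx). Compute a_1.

a_1 = 1/pi ∫_0^{2*pi} (-x**2 - x) cos(x/2) dx.
Integrating by parts twice (tabular method), an antiderivative of (-x**2 - x) cos(x/2) is -2*x**2*sin(x/2) - 2*x*sin(x/2) - 8*x*cos(x/2) + 16*sin(x/2) - 4*cos(x/2); evaluating from 0 to 2*pi: ∫_{0}^{2*pi} (-x**2 - x) cos(x/2) dx = (4 + 16*pi) - (-4) = 8 + 16*pi.
Hence a_1 = (1/pi)·(8 + 16*pi) = 8/pi + 16.

8/pi + 16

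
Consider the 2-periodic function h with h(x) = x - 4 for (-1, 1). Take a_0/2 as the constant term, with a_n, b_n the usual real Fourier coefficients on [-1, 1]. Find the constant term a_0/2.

a_0 = ∫_{-1}^{1} h(x) dx = -8.
So the constant term a_0/2 = -4.

-4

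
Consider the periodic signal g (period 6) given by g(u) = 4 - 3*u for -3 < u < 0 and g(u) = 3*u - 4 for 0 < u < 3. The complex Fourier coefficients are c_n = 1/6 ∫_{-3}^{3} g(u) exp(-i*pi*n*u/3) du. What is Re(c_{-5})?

Since g is real-valued, Re(c_{-5}) = 1/6 ∫_{-3}^{3} g(u) cos(-5*pi*u/3) du = a_{5}/2.
Split the integral at the breakpoints.
Integrating by parts (boundary term plus one more integral), an antiderivative of (4 - 3*u) cos(-5*pi*u/3) is -9*u*sin(5*pi*u/3)/(5*pi) + 12*sin(5*pi*u/3)/(5*pi) - 27*cos(5*pi*u/3)/(25*pi**2); evaluating from -3 to 0: ∫_{-3}^{0} (4 - 3*u) cos(-5*pi*u/3) du = (-27/(25*pi**2)) - (27/(25*pi**2)) = -54/(25*pi**2).
Integrating by parts (boundary term plus one more integral), an antiderivative of (3*u - 4) cos(-5*pi*u/3) is 9*u*sin(5*pi*u/3)/(5*pi) - 12*sin(5*pi*u/3)/(5*pi) + 27*cos(5*pi*u/3)/(25*pi**2); evaluating from 0 to 3: ∫_{0}^{3} (3*u - 4) cos(-5*pi*u/3) du = (-27/(25*pi**2)) - (27/(25*pi**2)) = -54/(25*pi**2).
So ∫_{-3}^{3} g(u) cos(-5*pi*u/3) du = -108/(25*pi**2).
Hence Re(c_{-5}) = (1/6)·(-108/(25*pi**2)) = -18/(25*pi**2).

-18/(25*pi**2)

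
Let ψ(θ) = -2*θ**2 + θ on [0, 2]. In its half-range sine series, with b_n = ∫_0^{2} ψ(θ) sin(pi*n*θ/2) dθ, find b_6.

2/pi

b_6 = ∫_0^{2} (-2*θ**2 + θ) sin(3*pi*θ) dθ.
Integrating by parts twice (tabular method), an antiderivative of (-2*θ**2 + θ) sin(3*pi*θ) is 2*θ**2*cos(3*pi*θ)/(3*pi) - 4*θ*sin(3*pi*θ)/(9*pi**2) - θ*cos(3*pi*θ)/(3*pi) + sin(3*pi*θ)/(9*pi**2) - 4*cos(3*pi*θ)/(27*pi**3); evaluating from 0 to 2: ∫_{0}^{2} (-2*θ**2 + θ) sin(3*pi*θ) dθ = (-4/(27*pi**3) + 2/pi) - (-4/(27*pi**3)) = 2/pi.
Hence b_6 = 2/pi.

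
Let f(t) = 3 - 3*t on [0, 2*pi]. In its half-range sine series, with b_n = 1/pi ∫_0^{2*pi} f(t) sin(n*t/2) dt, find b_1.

b_1 = 1/pi ∫_0^{2*pi} (3 - 3*t) sin(t/2) dt.
Integrating by parts (boundary term plus one more integral), an antiderivative of (3 - 3*t) sin(t/2) is 6*t*cos(t/2) - 12*sin(t/2) - 6*cos(t/2); evaluating from 0 to 2*pi: ∫_{0}^{2*pi} (3 - 3*t) sin(t/2) dt = (6 - 12*pi) - (-6) = 12 - 12*pi.
Hence b_1 = (1/pi)·(12 - 12*pi) = -12 + 12/pi.

-12 + 12/pi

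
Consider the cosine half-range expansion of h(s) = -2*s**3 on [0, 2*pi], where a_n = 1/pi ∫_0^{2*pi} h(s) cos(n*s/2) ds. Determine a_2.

-24*pi

a_2 = 1/pi ∫_0^{2*pi} (-2*s**3) cos(s) ds.
Integrating by parts three times (tabular method), an antiderivative of (-2*s**3) cos(s) is -2*s**3*sin(s) - 6*s**2*cos(s) + 12*s*sin(s) + 12*cos(s); evaluating from 0 to 2*pi: ∫_{0}^{2*pi} (-2*s**3) cos(s) ds = (12 - 24*pi**2) - (12) = -24*pi**2.
Hence a_2 = (1/pi)·(-24*pi**2) = -24*pi.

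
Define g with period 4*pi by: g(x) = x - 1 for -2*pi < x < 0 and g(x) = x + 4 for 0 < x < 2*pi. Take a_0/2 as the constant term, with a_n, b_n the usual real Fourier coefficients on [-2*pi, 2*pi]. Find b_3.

b_3 = (1/(2*pi)) ∫_{-2*pi}^{2*pi} g(x) sin(3*x/2) dx.
Split the integral at the breakpoints.
Integrating by parts (boundary term plus one more integral), an antiderivative of (x - 1) sin(3*x/2) is -2*x*cos(3*x/2)/3 + 4*sin(3*x/2)/9 + 2*cos(3*x/2)/3; evaluating from -2*pi to 0: ∫_{-2*pi}^{0} (x - 1) sin(3*x/2) dx = (2/3) - (-4*pi/3 - 2/3) = 4/3 + 4*pi/3.
Integrating by parts (boundary term plus one more integral), an antiderivative of (x + 4) sin(3*x/2) is -2*x*cos(3*x/2)/3 + 4*sin(3*x/2)/9 - 8*cos(3*x/2)/3; evaluating from 0 to 2*pi: ∫_{0}^{2*pi} (x + 4) sin(3*x/2) dx = (8/3 + 4*pi/3) - (-8/3) = 4*pi/3 + 16/3.
Summing the pieces and multiplying by (1/(2*pi)) gives b_3 = 2*(5 + 2*pi)/(3*pi).

2*(5 + 2*pi)/(3*pi)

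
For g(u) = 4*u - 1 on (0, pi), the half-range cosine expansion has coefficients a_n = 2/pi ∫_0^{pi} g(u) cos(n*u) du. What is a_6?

0

a_6 = 2/pi ∫_0^{pi} (4*u - 1) cos(6*u) du.
Integrating by parts (boundary term plus one more integral), an antiderivative of (4*u - 1) cos(6*u) is 2*u*sin(6*u)/3 - sin(6*u)/6 + cos(6*u)/9; evaluating from 0 to pi: ∫_{0}^{pi} (4*u - 1) cos(6*u) du = (1/9) - (1/9) = 0.
Hence a_6 = (2/pi)·(0) = 0.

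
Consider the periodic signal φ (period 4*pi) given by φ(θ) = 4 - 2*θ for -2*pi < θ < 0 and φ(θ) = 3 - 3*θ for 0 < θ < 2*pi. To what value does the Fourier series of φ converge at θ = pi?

3 - 3*pi

φ is continuous at θ = pi with value 3 - 3*pi, so the series converges to 3 - 3*pi there.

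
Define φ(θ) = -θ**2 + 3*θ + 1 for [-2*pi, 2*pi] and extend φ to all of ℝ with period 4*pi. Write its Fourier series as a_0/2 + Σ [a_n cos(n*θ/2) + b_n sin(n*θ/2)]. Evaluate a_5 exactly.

a_5 = (1/(2*pi)) ∫_{-2*pi}^{2*pi} φ(θ) cos(5*θ/2) dθ.
Integrating by parts twice (tabular method), an antiderivative of (-θ**2 + 3*θ + 1) cos(5*θ/2) is -2*θ**2*sin(5*θ/2)/5 + 6*θ*sin(5*θ/2)/5 - 8*θ*cos(5*θ/2)/25 + 66*sin(5*θ/2)/125 + 12*cos(5*θ/2)/25; evaluating from -2*pi to 2*pi: ∫_{-2*pi}^{2*pi} (-θ**2 + 3*θ + 1) cos(5*θ/2) dθ = (-12/25 + 16*pi/25) - (-16*pi/25 - 12/25) = 32*pi/25.
Hence a_5 = (1/(2*pi))·(32*pi/25) = 16/25.

16/25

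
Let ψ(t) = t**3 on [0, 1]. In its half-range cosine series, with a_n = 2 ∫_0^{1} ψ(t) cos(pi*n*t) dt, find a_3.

a_3 = 2 ∫_0^{1} (t**3) cos(3*pi*t) dt.
Integrating by parts three times (tabular method), an antiderivative of (t**3) cos(3*pi*t) is t**3*sin(3*pi*t)/(3*pi) + t**2*cos(3*pi*t)/(3*pi**2) - 2*t*sin(3*pi*t)/(9*pi**3) - 2*cos(3*pi*t)/(27*pi**4); evaluating from 0 to 1: ∫_{0}^{1} (t**3) cos(3*pi*t) dt = ((2 - 9*pi**2)/(27*pi**4)) - (-2/(27*pi**4)) = (4 - 9*pi**2)/(27*pi**4).
Hence a_3 = 2·((4 - 9*pi**2)/(27*pi**4)) = 2*(4 - 9*pi**2)/(27*pi**4).

2*(4 - 9*pi**2)/(27*pi**4)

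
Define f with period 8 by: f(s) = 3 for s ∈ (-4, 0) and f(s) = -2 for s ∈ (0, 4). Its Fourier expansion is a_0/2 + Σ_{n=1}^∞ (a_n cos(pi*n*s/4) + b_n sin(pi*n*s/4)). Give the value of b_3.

b_3 = 1/4 ∫_{-4}^{4} f(s) sin(3*pi*s/4) ds.
Split the integral at the breakpoints.
Directly, an antiderivative of (3) sin(3*pi*s/4) is -4*cos(3*pi*s/4)/pi; evaluating from -4 to 0: ∫_{-4}^{0} (3) sin(3*pi*s/4) ds = (-4/pi) - (4/pi) = -8/pi.
Directly, an antiderivative of (-2) sin(3*pi*s/4) is 8*cos(3*pi*s/4)/(3*pi); evaluating from 0 to 4: ∫_{0}^{4} (-2) sin(3*pi*s/4) ds = (-8/(3*pi)) - (8/(3*pi)) = -16/(3*pi).
Summing the pieces and multiplying by (1/4) gives b_3 = -10/(3*pi).

-10/(3*pi)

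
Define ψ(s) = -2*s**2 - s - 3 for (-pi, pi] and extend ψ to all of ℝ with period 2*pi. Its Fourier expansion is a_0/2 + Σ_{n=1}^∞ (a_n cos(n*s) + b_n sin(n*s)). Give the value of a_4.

a_4 = 1/pi ∫_{-pi}^{pi} ψ(s) cos(4*s) ds.
Integrating by parts twice (tabular method), an antiderivative of (-2*s**2 - s - 3) cos(4*s) is -s**2*sin(4*s)/2 - s*sin(4*s)/4 - s*cos(4*s)/4 - 11*sin(4*s)/16 - cos(4*s)/16; evaluating from -pi to pi: ∫_{-pi}^{pi} (-2*s**2 - s - 3) cos(4*s) ds = (-pi/4 - 1/16) - (-1/16 + pi/4) = -pi/2.
Hence a_4 = (1/pi)·(-pi/2) = -1/2.

-1/2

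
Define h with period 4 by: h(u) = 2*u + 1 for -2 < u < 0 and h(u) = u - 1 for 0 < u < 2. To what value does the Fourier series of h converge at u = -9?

u = -9 differs from u = -1 by -2 full period(s), and the series is 4-periodic.
h is continuous at u = -1 with value -1, so the series converges to -1 there.

-1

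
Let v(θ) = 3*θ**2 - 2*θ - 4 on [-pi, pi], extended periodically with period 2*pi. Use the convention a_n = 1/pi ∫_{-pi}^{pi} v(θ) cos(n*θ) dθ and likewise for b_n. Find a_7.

a_7 = 1/pi ∫_{-pi}^{pi} v(θ) cos(7*θ) dθ.
Integrating by parts twice (tabular method), an antiderivative of (3*θ**2 - 2*θ - 4) cos(7*θ) is 3*θ**2*sin(7*θ)/7 - 2*θ*sin(7*θ)/7 + 6*θ*cos(7*θ)/49 - 202*sin(7*θ)/343 - 2*cos(7*θ)/49; evaluating from -pi to pi: ∫_{-pi}^{pi} (3*θ**2 - 2*θ - 4) cos(7*θ) dθ = (2/49 - 6*pi/49) - (2/49 + 6*pi/49) = -12*pi/49.
Hence a_7 = (1/pi)·(-12*pi/49) = -12/49.

-12/49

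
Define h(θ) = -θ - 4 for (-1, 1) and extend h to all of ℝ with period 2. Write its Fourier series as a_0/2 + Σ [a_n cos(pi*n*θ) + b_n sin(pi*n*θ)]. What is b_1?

b_1 = ∫_{-1}^{1} h(θ) sin(pi*θ) dθ.
Integrating by parts (boundary term plus one more integral), an antiderivative of (-θ - 4) sin(pi*θ) is θ*cos(pi*θ)/pi - sin(pi*θ)/pi**2 + 4*cos(pi*θ)/pi; evaluating from -1 to 1: ∫_{-1}^{1} (-θ - 4) sin(pi*θ) dθ = (-5/pi) - (-3/pi) = -2/pi.
Hence b_1 = -2/pi.

-2/pi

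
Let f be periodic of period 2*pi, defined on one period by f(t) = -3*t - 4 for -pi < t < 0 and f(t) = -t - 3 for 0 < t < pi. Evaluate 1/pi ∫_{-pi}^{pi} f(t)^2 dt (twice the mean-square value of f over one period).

1/pi ∫_{-pi}^{pi} f(t)^2 dt = 1/pi · (pi*(-27*pi + 75 + 10*pi**2)/3) = -9*pi + 25 + 10*pi**2/3.

-9*pi + 25 + 10*pi**2/3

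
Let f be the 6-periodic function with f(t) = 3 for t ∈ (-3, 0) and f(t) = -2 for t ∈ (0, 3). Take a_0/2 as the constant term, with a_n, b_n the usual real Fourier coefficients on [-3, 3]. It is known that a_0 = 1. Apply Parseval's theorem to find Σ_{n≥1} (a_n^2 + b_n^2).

25/2

Parseval: a_0^2/2 + Σ_{n≥1} (a_n^2+b_n^2) = 1/3 ∫_{-3}^{3} f(t)^2 dt = 13.
Subtract a_0^2/2 = 1/2: Σ (a_n^2+b_n^2) = 25/2.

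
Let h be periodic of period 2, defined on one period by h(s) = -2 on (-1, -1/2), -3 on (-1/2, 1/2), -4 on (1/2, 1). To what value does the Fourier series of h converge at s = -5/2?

-5/2

s = -5/2 differs from s = -1/2 by -1 full period(s), and the series is 2-periodic.
At s = -1/2 the one-sided limits are h(-1/2^-) = -2 and h(-1/2^+) = -3.
By Dirichlet's theorem the series converges to their average, [(-2) + (-3)]/2 = -5/2.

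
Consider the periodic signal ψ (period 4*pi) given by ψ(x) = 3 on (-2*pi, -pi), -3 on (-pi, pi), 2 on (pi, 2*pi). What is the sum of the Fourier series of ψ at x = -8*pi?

x = -8*pi differs from x = 0 by -2 full period(s), and the series is 4*pi-periodic.
ψ is continuous at x = 0 with value -3, so the series converges to -3 there.

-3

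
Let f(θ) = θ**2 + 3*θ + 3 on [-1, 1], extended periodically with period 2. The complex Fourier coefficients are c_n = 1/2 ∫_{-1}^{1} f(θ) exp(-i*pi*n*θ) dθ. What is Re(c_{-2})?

Since f is real-valued, Re(c_{-2}) = 1/2 ∫_{-1}^{1} f(θ) cos(-2*pi*θ) dθ = a_{2}/2.
Integrating by parts twice (tabular method), an antiderivative of (θ**2 + 3*θ + 3) cos(-2*pi*θ) is θ**2*sin(2*pi*θ)/(2*pi) + 3*θ*sin(2*pi*θ)/(2*pi) + θ*cos(2*pi*θ)/(2*pi**2) - sin(2*pi*θ)/(4*pi**3) + 3*sin(2*pi*θ)/(2*pi) + 3*cos(2*pi*θ)/(4*pi**2); evaluating from -1 to 1: ∫_{-1}^{1} (θ**2 + 3*θ + 3) cos(-2*pi*θ) dθ = (5/(4*pi**2)) - (1/(4*pi**2)) = pi**(-2).
Hence Re(c_{-2}) = (1/2)·(pi**(-2)) = 1/(2*pi**2).

1/(2*pi**2)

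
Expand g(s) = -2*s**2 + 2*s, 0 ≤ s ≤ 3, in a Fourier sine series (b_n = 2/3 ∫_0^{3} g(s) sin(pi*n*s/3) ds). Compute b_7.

b_7 = 2/3 ∫_0^{3} (-2*s**2 + 2*s) sin(7*pi*s/3) ds.
Integrating by parts twice (tabular method), an antiderivative of (-2*s**2 + 2*s) sin(7*pi*s/3) is 6*s**2*cos(7*pi*s/3)/(7*pi) - 36*s*sin(7*pi*s/3)/(49*pi**2) - 6*s*cos(7*pi*s/3)/(7*pi) + 18*sin(7*pi*s/3)/(49*pi**2) - 108*cos(7*pi*s/3)/(343*pi**3); evaluating from 0 to 3: ∫_{0}^{3} (-2*s**2 + 2*s) sin(7*pi*s/3) ds = (36*(3 - 49*pi**2)/(343*pi**3)) - (-108/(343*pi**3)) = 36*(6 - 49*pi**2)/(343*pi**3).
Hence b_7 = (2/3)·(36*(6 - 49*pi**2)/(343*pi**3)) = 24*(6 - 49*pi**2)/(343*pi**3).

24*(6 - 49*pi**2)/(343*pi**3)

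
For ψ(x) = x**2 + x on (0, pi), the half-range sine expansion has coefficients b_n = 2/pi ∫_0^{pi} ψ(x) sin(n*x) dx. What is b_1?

-8/pi + 2 + 2*pi

b_1 = 2/pi ∫_0^{pi} (x**2 + x) sin(x) dx.
Integrating by parts twice (tabular method), an antiderivative of (x**2 + x) sin(x) is -x**2*cos(x) + 2*x*sin(x) - x*cos(x) + sin(x) + 2*cos(x); evaluating from 0 to pi: ∫_{0}^{pi} (x**2 + x) sin(x) dx = (-2 + pi + pi**2) - (2) = -4 + pi + pi**2.
Hence b_1 = (2/pi)·(-4 + pi + pi**2) = -8/pi + 2 + 2*pi.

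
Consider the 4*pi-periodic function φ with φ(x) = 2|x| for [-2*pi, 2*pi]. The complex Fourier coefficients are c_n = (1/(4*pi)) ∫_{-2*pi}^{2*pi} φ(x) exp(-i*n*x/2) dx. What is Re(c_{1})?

-8/pi

Since φ is real-valued, Re(c_{1}) = (1/(4*pi)) ∫_{-2*pi}^{2*pi} φ(x) cos(x/2) dx = a_{1}/2.
φ is even and cos(x/2) is even, so the integrand is even: ∫_{-2*pi}^{2*pi} φ(x) cos(x/2) dx = 2∫_0^{2*pi} φ(x) cos(x/2) dx.
Integrating by parts (boundary term plus one more integral), an antiderivative of (2*x) cos(x/2) is 4*x*sin(x/2) + 8*cos(x/2); evaluating from 0 to 2*pi: ∫_{0}^{2*pi} (2*x) cos(x/2) dx = (-8) - (8) = -16.
So ∫_{-2*pi}^{2*pi} φ(x) cos(x/2) dx = -32.
Hence Re(c_{1}) = (1/(4*pi))·(-32) = -8/pi.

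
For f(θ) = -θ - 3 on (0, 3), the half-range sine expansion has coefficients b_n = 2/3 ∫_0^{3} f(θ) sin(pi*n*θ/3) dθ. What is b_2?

b_2 = 2/3 ∫_0^{3} (-θ - 3) sin(2*pi*θ/3) dθ.
Integrating by parts (boundary term plus one more integral), an antiderivative of (-θ - 3) sin(2*pi*θ/3) is 3*θ*cos(2*pi*θ/3)/(2*pi) - 9*sin(2*pi*θ/3)/(4*pi**2) + 9*cos(2*pi*θ/3)/(2*pi); evaluating from 0 to 3: ∫_{0}^{3} (-θ - 3) sin(2*pi*θ/3) dθ = (9/pi) - (9/(2*pi)) = 9/(2*pi).
Hence b_2 = (2/3)·(9/(2*pi)) = 3/pi.

3/pi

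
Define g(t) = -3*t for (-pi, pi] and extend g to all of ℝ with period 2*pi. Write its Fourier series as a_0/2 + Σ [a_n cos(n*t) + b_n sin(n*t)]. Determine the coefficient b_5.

-6/5

b_5 = 1/pi ∫_{-pi}^{pi} g(t) sin(5*t) dt.
g is odd and sin(5*t) is odd, so the integrand is even and b_5 = 2/pi ∫_0^{pi} g(t) sin(5*t) dt.
Integrating by parts (boundary term plus one more integral), an antiderivative of (-3*t) sin(5*t) is 3*t*cos(5*t)/5 - 3*sin(5*t)/25; evaluating from 0 to pi: ∫_{0}^{pi} (-3*t) sin(5*t) dt = (-3*pi/5) - (0) = -3*pi/5.
Hence b_5 = (2/pi)·(-3*pi/5) = -6/5.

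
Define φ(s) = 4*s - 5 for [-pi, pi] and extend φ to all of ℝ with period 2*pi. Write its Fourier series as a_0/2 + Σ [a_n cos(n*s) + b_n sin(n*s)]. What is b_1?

8

b_1 = 1/pi ∫_{-pi}^{pi} φ(s) sin(s) ds.
Integrating by parts (boundary term plus one more integral), an antiderivative of (4*s - 5) sin(s) is -4*s*cos(s) + 4*sin(s) + 5*cos(s); evaluating from -pi to pi: ∫_{-pi}^{pi} (4*s - 5) sin(s) ds = (-5 + 4*pi) - (-4*pi - 5) = 8*pi.
Hence b_1 = (1/pi)·(8*pi) = 8.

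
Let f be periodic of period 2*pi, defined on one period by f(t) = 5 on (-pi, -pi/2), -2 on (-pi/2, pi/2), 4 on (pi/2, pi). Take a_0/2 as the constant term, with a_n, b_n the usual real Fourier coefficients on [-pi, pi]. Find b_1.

-1/pi

b_1 = 1/pi ∫_{-pi}^{pi} f(t) sin(t) dt.
Split the integral at the breakpoints.
Directly, an antiderivative of (5) sin(t) is -5*cos(t); evaluating from -pi to -pi/2: ∫_{-pi}^{-pi/2} (5) sin(t) dt = (0) - (5) = -5.
Directly, an antiderivative of (-2) sin(t) is 2*cos(t); evaluating from -pi/2 to pi/2: ∫_{-pi/2}^{pi/2} (-2) sin(t) dt = (0) - (0) = 0.
Directly, an antiderivative of (4) sin(t) is -4*cos(t); evaluating from pi/2 to pi: ∫_{pi/2}^{pi} (4) sin(t) dt = (4) - (0) = 4.
Summing the pieces and multiplying by (1/pi) gives b_1 = -1/pi.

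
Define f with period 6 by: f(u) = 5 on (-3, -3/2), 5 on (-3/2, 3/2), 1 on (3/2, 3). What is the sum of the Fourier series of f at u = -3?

3

At u = -3 the one-sided limits are f(-3^-) = 1 and f(-3^+) = 5.
By Dirichlet's theorem the series converges to their average, [(1) + (5)]/2 = 3.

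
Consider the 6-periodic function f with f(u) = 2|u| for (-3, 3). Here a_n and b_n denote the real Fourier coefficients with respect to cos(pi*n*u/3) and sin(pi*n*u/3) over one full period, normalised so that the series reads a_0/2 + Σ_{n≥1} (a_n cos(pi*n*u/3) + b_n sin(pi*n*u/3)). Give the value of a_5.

a_5 = 1/3 ∫_{-3}^{3} f(u) cos(5*pi*u/3) du.
f is even and cos(5*pi*u/3) is even, so the integrand is even and a_5 = 2/3 ∫_0^{3} f(u) cos(5*pi*u/3) du.
Integrating by parts (boundary term plus one more integral), an antiderivative of (2*u) cos(5*pi*u/3) is 6*u*sin(5*pi*u/3)/(5*pi) + 18*cos(5*pi*u/3)/(25*pi**2); evaluating from 0 to 3: ∫_{0}^{3} (2*u) cos(5*pi*u/3) du = (-18/(25*pi**2)) - (18/(25*pi**2)) = -36/(25*pi**2).
Hence a_5 = (2/3)·(-36/(25*pi**2)) = -24/(25*pi**2).

-24/(25*pi**2)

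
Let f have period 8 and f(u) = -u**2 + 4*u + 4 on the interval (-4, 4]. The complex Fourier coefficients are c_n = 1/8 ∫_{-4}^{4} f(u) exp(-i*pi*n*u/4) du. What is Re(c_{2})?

Since f is real-valued, Re(c_{2}) = 1/8 ∫_{-4}^{4} f(u) cos(pi*u/2) du = a_{2}/2.
Integrating by parts twice (tabular method), an antiderivative of (-u**2 + 4*u + 4) cos(pi*u/2) is -2*u**2*sin(pi*u/2)/pi + 8*u*sin(pi*u/2)/pi - 8*u*cos(pi*u/2)/pi**2 + 16*sin(pi*u/2)/pi**3 + 8*sin(pi*u/2)/pi + 16*cos(pi*u/2)/pi**2; evaluating from -4 to 4: ∫_{-4}^{4} (-u**2 + 4*u + 4) cos(pi*u/2) du = (-16/pi**2) - (48/pi**2) = -64/pi**2.
Hence Re(c_{2}) = (1/8)·(-64/pi**2) = -8/pi**2.

-8/pi**2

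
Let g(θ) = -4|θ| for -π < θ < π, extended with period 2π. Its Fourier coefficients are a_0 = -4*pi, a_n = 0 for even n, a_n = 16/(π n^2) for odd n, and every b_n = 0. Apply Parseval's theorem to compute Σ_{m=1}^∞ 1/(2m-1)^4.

Parseval: a_0^2/2 + Σ a_n^2 = (1/π) ∫_{-π}^{π} g(θ)^2 dθ = 32*pi**2/3.
Subtract a_0^2/2 = 8*pi**2: Σ a_n^2 = 8*pi**2/3.
Only odd n contribute, with a_n^2 = 256/(π^2 n^4), so Σ_{m≥1} 1/(2m-1)^4 = π^2·(8*pi**2/3)/256 = pi**4/96.

pi**4/96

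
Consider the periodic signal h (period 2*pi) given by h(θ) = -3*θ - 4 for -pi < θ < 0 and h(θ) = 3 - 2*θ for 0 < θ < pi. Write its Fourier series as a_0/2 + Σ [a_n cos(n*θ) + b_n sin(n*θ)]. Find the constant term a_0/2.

-1/2 + pi/4

a_0 = 1/pi ∫_{-pi}^{pi} h(θ) dθ = 1/pi · (pi*(-2 + pi)/2) = -1 + pi/2.
So the constant term a_0/2 = -1/2 + pi/4.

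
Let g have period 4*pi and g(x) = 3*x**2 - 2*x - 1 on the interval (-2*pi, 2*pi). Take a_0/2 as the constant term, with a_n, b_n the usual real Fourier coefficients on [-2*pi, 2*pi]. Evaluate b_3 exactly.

b_3 = (1/(2*pi)) ∫_{-2*pi}^{2*pi} g(x) sin(3*x/2) dx.
Integrating by parts twice (tabular method), an antiderivative of (3*x**2 - 2*x - 1) sin(3*x/2) is -2*x**2*cos(3*x/2) + 8*x*sin(3*x/2)/3 + 4*x*cos(3*x/2)/3 - 8*sin(3*x/2)/9 + 22*cos(3*x/2)/9; evaluating from -2*pi to 2*pi: ∫_{-2*pi}^{2*pi} (3*x**2 - 2*x - 1) sin(3*x/2) dx = (-8*pi/3 - 22/9 + 8*pi**2) - (-22/9 + 8*pi/3 + 8*pi**2) = -16*pi/3.
Hence b_3 = (1/(2*pi))·(-16*pi/3) = -8/3.

-8/3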